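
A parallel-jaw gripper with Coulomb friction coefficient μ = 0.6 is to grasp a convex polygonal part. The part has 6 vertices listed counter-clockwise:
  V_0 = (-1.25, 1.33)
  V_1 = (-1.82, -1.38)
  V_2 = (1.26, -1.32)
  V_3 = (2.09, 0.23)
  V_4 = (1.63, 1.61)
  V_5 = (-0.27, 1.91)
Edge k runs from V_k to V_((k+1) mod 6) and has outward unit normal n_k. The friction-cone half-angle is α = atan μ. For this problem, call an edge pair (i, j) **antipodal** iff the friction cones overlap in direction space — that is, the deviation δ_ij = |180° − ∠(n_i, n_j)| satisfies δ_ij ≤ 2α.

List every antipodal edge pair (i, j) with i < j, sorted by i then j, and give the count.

count = 5; pairs: (0,2), (0,3), (1,4), (1,5), (2,5)

α = atan 0.6 = 30.96°;  2α = 61.93°
n_0 = (-0.9786, +0.2058)
n_1 = (+0.0195, -0.9998)
n_2 = (+0.8816, -0.4721)
n_3 = (+0.9487, +0.3162)
n_4 = (+0.1560, +0.9878)
n_5 = (-0.5093, +0.8606)
  (0,1): δ = 77.01°  ·
  (0,2): δ = 16.29°  ✓
  (0,3): δ = 30.31°  ✓
  (0,4): δ = 92.91°  ·
  (0,5): δ = 132.50°  ·
  (1,2): δ = 119.28°  ·
  (1,3): δ = 72.68°  ·
  (1,4): δ = 10.09°  ✓
  (1,5): δ = 29.50°  ✓
  (2,3): δ = 133.40°  ·
  (2,4): δ = 70.80°  ·
  (2,5): δ = 31.21°  ✓
  (3,4): δ = 117.41°  ·
  (3,5): δ = 77.82°  ·
  (4,5): δ = 140.41°  ·
antipodal pairs: 5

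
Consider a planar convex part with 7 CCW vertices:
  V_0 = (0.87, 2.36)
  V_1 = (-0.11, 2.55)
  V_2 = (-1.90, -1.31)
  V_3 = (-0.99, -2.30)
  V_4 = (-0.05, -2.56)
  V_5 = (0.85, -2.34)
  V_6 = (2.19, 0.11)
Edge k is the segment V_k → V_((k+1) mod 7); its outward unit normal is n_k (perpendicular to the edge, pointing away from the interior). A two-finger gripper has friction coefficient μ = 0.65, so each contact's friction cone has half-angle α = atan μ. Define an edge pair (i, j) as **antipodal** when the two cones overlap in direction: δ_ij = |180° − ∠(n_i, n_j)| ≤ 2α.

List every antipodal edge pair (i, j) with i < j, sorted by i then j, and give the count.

count = 8; pairs: (0,2), (0,3), (0,4), (1,4), (1,5), (1,6), (2,6), (3,6)

α = atan 0.65 = 33.02°;  2α = 66.05°
n_0 = (+0.1903, +0.9817)
n_1 = (-0.9072, +0.4207)
n_2 = (-0.7362, -0.6767)
n_3 = (-0.2666, -0.9638)
n_4 = (+0.2375, -0.9714)
n_5 = (+0.8773, -0.4799)
n_6 = (+0.8625, +0.5060)
  (0,1): δ = 103.91°  ·
  (0,2): δ = 36.44°  ✓
  (0,3): δ = 4.49°  ✓
  (0,4): δ = 24.71°  ✓
  (0,5): δ = 72.30°  ·
  (0,6): δ = 131.37°  ·
  (1,2): δ = 112.53°  ·
  (1,3): δ = 80.58°  ·
  (1,4): δ = 51.39°  ✓
  (1,5): δ = 3.80°  ✓
  (1,6): δ = 55.28°  ✓
  (2,3): δ = 148.05°  ·
  (2,4): δ = 118.85°  ·
  (2,5): δ = 71.26°  ·
  (2,6): δ = 12.19°  ✓
  (3,4): δ = 150.80°  ·
  (3,5): δ = 103.21°  ·
  (3,6): δ = 44.14°  ✓
  (4,5): δ = 132.41°  ·
  (4,6): δ = 73.34°  ·
  (5,6): δ = 120.93°  ·
antipodal pairs: 8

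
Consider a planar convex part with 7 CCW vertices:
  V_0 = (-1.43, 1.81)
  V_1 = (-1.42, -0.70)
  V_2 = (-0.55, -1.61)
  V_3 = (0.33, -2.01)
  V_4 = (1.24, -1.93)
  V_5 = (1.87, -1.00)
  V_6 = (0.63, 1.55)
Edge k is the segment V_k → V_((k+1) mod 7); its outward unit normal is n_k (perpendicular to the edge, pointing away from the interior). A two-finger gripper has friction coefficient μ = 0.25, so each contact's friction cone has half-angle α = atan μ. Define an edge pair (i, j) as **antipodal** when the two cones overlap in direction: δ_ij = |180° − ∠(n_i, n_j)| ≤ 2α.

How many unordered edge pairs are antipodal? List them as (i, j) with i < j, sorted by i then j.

α = atan 0.25 = 14.04°;  2α = 28.07°
n_0 = (-1.0000, -0.0040)
n_1 = (-0.7228, -0.6910)
n_2 = (-0.4138, -0.9104)
n_3 = (+0.0876, -0.9962)
n_4 = (+0.8279, -0.5608)
n_5 = (+0.8993, +0.4373)
n_6 = (+0.1252, +0.9921)
  (0,1): δ = 136.52°  ·
  (0,2): δ = 114.67°  ·
  (0,3): δ = 85.20°  ·
  (0,4): δ = 34.34°  ·
  (0,5): δ = 25.70°  ✓
  (0,6): δ = 82.58°  ·
  (1,2): δ = 158.16°  ·
  (1,3): δ = 128.69°  ·
  (1,4): δ = 77.83°  ·
  (1,5): δ = 17.78°  ✓
  (1,6): δ = 39.09°  ·
  (2,3): δ = 150.53°  ·
  (2,4): δ = 99.67°  ·
  (2,5): δ = 39.62°  ·
  (2,6): δ = 17.25°  ✓
  (3,4): δ = 129.14°  ·
  (3,5): δ = 69.09°  ·
  (3,6): δ = 12.22°  ✓
  (4,5): δ = 119.95°  ·
  (4,6): δ = 63.08°  ·
  (5,6): δ = 123.13°  ·
antipodal pairs: 4

count = 4; pairs: (0,5), (1,5), (2,6), (3,6)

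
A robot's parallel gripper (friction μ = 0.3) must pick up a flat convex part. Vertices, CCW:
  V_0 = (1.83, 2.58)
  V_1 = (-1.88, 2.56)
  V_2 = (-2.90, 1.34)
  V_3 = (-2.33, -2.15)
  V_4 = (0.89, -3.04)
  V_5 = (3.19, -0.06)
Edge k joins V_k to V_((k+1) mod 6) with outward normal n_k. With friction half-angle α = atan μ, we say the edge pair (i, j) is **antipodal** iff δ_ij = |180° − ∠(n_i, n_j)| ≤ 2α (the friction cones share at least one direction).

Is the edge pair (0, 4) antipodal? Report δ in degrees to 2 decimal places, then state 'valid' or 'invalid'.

α = atan 0.3 = 16.70°;  2α = 33.40°
edge 0: e_0 = (-3.71, -0.02);  n_0 = (-0.0054, +1.0000)
edge 4: e_4 = (+2.30, +2.98);  n_4 = (+0.7916, -0.6110)
∠(n_0, n_4) = 127.97°
δ = |180° − 127.97°| = 52.03°
52.03° > 2α = 33.40°  →  invalid

δ = 52.03°, invalid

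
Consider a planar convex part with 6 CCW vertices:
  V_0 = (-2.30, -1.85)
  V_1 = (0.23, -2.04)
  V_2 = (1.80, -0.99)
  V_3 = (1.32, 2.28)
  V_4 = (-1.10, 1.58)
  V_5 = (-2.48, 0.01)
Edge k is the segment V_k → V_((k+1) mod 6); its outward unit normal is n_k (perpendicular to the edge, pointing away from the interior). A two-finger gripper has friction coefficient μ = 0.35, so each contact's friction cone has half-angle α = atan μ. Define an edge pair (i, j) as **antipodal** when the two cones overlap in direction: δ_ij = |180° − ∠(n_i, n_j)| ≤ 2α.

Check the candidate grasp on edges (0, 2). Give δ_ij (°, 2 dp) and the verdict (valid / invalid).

α = atan 0.35 = 19.29°;  2α = 38.58°
edge 0: e_0 = (+2.53, -0.19);  n_0 = (-0.0749, -0.9972)
edge 2: e_2 = (-0.48, +3.27);  n_2 = (+0.9894, +0.1452)
∠(n_0, n_2) = 102.65°
δ = |180° − 102.65°| = 77.35°
77.35° > 2α = 38.58°  →  invalid

δ = 77.35°, invalid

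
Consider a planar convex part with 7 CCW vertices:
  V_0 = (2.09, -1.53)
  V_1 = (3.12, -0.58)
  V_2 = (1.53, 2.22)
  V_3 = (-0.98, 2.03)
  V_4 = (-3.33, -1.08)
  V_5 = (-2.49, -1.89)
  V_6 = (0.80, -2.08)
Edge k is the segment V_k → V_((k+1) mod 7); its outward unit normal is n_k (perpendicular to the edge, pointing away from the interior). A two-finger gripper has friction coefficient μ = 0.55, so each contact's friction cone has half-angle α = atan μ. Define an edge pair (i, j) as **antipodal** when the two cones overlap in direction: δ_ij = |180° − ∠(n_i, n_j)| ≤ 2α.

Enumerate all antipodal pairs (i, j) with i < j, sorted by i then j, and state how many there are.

count = 9; pairs: (0,2), (0,3), (1,4), (1,5), (2,4), (2,5), (2,6), (3,5), (3,6)

α = atan 0.55 = 28.81°;  2α = 57.62°
n_0 = (+0.6780, -0.7351)
n_1 = (+0.8696, +0.4938)
n_2 = (-0.0755, +0.9971)
n_3 = (-0.7978, +0.6029)
n_4 = (-0.6941, -0.7198)
n_5 = (-0.0577, -0.9983)
n_6 = (+0.3922, -0.9199)
  (0,1): δ = 103.10°  ·
  (0,2): δ = 38.36°  ✓
  (0,3): δ = 10.24°  ✓
  (0,4): δ = 93.36°  ·
  (0,5): δ = 134.01°  ·
  (0,6): δ = 160.41°  ·
  (1,2): δ = 115.26°  ·
  (1,3): δ = 66.67°  ·
  (1,4): δ = 16.45°  ✓
  (1,5): δ = 57.10°  ✓
  (1,6): δ = 83.50°  ·
  (2,3): δ = 131.40°  ·
  (2,4): δ = 48.29°  ✓
  (2,5): δ = 7.63°  ✓
  (2,6): δ = 18.76°  ✓
  (3,4): δ = 96.88°  ·
  (3,5): δ = 56.23°  ✓
  (3,6): δ = 29.83°  ✓
  (4,5): δ = 139.35°  ·
  (4,6): δ = 112.95°  ·
  (5,6): δ = 153.60°  ·
antipodal pairs: 9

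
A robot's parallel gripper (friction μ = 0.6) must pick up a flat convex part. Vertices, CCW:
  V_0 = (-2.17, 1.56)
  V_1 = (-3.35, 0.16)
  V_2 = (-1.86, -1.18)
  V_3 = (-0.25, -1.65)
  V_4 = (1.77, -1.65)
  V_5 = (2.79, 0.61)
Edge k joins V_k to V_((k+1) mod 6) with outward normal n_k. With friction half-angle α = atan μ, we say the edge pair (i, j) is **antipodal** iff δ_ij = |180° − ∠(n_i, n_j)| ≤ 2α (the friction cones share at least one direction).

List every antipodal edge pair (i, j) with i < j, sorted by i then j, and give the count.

count = 5; pairs: (0,3), (0,4), (1,5), (2,5), (3,5)

α = atan 0.6 = 30.96°;  2α = 61.93°
n_0 = (-0.7646, +0.6445)
n_1 = (-0.6687, -0.7435)
n_2 = (-0.2802, -0.9599)
n_3 = (+0.0000, -1.0000)
n_4 = (+0.9115, -0.4114)
n_5 = (+0.1881, +0.9821)
  (0,1): δ = 91.84°  ·
  (0,2): δ = 66.15°  ·
  (0,3): δ = 49.87°  ✓
  (0,4): δ = 15.84°  ✓
  (0,5): δ = 119.28°  ·
  (1,2): δ = 154.31°  ·
  (1,3): δ = 138.03°  ·
  (1,4): δ = 72.33°  ·
  (1,5): δ = 31.12°  ✓
  (2,3): δ = 163.73°  ·
  (2,4): δ = 98.02°  ·
  (2,5): δ = 5.43°  ✓
  (3,4): δ = 114.29°  ·
  (3,5): δ = 10.84°  ✓
  (4,5): δ = 76.55°  ·
antipodal pairs: 5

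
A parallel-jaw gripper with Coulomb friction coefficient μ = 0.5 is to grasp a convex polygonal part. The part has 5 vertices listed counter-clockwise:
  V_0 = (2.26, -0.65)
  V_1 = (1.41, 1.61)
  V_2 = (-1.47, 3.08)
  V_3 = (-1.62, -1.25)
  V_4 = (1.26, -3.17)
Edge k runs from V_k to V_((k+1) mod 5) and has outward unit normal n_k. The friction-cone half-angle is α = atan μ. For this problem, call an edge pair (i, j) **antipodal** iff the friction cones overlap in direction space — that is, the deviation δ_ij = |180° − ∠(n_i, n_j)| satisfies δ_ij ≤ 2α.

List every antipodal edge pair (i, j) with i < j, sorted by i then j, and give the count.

α = atan 0.5 = 26.57°;  2α = 53.13°
n_0 = (+0.9360, +0.3520)
n_1 = (+0.4546, +0.8907)
n_2 = (-0.9994, +0.0346)
n_3 = (-0.5547, -0.8321)
n_4 = (+0.9295, -0.3688)
  (0,1): δ = 137.65°  ·
  (0,2): δ = 22.60°  ✓
  (0,3): δ = 35.70°  ✓
  (0,4): δ = 137.74°  ·
  (1,2): δ = 64.94°  ·
  (1,3): δ = 6.65°  ✓
  (1,4): δ = 95.40°  ·
  (2,3): δ = 121.71°  ·
  (2,4): δ = 19.66°  ✓
  (3,4): δ = 77.95°  ·
antipodal pairs: 4

count = 4; pairs: (0,2), (0,3), (1,3), (2,4)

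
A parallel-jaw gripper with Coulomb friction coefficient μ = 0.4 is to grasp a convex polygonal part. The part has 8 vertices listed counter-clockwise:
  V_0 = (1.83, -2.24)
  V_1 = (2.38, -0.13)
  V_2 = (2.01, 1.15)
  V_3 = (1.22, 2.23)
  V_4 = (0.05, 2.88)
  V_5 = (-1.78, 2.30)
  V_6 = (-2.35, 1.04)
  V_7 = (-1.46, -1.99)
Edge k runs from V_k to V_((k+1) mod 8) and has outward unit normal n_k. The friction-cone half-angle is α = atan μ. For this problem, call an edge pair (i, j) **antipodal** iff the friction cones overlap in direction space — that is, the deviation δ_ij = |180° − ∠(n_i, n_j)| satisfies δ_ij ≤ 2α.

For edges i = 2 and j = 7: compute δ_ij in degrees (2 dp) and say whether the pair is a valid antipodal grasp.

α = atan 0.4 = 21.80°;  2α = 43.60°
edge 2: e_2 = (-0.79, +1.08);  n_2 = (+0.8071, +0.5904)
edge 7: e_7 = (+3.29, -0.25);  n_7 = (-0.0758, -0.9971)
∠(n_2, n_7) = 130.53°
δ = |180° − 130.53°| = 49.47°
49.47° > 2α = 43.60°  →  invalid

δ = 49.47°, invalid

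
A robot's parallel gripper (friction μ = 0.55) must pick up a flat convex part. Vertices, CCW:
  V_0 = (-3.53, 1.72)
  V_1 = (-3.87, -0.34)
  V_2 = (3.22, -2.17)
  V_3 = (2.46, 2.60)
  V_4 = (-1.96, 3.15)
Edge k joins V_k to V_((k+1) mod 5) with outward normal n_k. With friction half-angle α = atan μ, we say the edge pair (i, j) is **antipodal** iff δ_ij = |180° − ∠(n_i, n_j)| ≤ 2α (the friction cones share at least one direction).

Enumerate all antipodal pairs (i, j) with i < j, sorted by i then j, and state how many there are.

count = 4; pairs: (0,2), (1,3), (1,4), (2,4)

α = atan 0.55 = 28.81°;  2α = 57.62°
n_0 = (-0.9867, +0.1628)
n_1 = (-0.2499, -0.9683)
n_2 = (+0.9875, +0.1573)
n_3 = (+0.1235, +0.9923)
n_4 = (-0.6734, +0.7393)
  (0,1): δ = 95.10°  ·
  (0,2): δ = 18.42°  ✓
  (0,3): δ = 92.28°  ·
  (0,4): δ = 141.70°  ·
  (1,2): δ = 66.47°  ·
  (1,3): δ = 7.38°  ✓
  (1,4): δ = 56.80°  ✓
  (2,3): δ = 106.15°  ·
  (2,4): δ = 56.72°  ✓
  (3,4): δ = 130.58°  ·
antipodal pairs: 4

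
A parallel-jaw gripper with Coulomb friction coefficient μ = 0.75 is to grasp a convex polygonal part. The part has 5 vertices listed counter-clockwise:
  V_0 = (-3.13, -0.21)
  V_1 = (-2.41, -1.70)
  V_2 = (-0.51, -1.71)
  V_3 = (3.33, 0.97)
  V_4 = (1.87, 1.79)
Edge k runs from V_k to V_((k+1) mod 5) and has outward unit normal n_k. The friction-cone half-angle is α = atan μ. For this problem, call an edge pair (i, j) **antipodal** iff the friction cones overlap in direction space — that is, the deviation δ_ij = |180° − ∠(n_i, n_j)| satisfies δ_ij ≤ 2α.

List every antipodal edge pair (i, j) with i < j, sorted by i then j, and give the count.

count = 5; pairs: (0,3), (1,3), (1,4), (2,3), (2,4)

α = atan 0.75 = 36.87°;  2α = 73.74°
n_0 = (-0.9004, -0.4351)
n_1 = (-0.0053, -1.0000)
n_2 = (+0.5723, -0.8200)
n_3 = (+0.4897, +0.8719)
n_4 = (-0.3714, +0.9285)
  (0,1): δ = 116.09°  ·
  (0,2): δ = 80.88°  ·
  (0,3): δ = 34.89°  ✓
  (0,4): δ = 86.01°  ·
  (1,2): δ = 144.79°  ·
  (1,3): δ = 29.02°  ✓
  (1,4): δ = 22.10°  ✓
  (2,3): δ = 64.23°  ✓
  (2,4): δ = 13.11°  ✓
  (3,4): δ = 128.88°  ·
antipodal pairs: 5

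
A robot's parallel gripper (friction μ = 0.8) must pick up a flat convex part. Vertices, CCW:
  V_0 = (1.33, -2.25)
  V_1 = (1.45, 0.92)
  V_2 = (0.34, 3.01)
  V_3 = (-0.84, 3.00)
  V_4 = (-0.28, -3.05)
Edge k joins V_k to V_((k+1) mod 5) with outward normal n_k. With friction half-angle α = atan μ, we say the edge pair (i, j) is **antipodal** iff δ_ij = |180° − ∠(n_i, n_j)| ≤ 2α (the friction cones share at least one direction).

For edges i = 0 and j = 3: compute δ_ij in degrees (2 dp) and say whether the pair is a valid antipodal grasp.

α = atan 0.8 = 38.66°;  2α = 77.32°
edge 0: e_0 = (+0.12, +3.17);  n_0 = (+0.9993, -0.0378)
edge 3: e_3 = (+0.56, -6.05);  n_3 = (-0.9957, -0.0922)
∠(n_0, n_3) = 172.54°
δ = |180° − 172.54°| = 7.46°
7.46° ≤ 2α = 77.32°  →  valid

δ = 7.46°, valid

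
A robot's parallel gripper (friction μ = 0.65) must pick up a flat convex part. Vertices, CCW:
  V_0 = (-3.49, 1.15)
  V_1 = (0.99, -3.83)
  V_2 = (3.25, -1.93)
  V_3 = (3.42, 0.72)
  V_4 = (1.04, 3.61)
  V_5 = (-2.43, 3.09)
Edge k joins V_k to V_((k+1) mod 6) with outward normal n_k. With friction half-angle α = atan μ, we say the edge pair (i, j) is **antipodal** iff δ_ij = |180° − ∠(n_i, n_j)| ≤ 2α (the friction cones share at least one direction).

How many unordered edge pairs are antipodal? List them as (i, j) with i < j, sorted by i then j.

α = atan 0.65 = 33.02°;  2α = 66.05°
n_0 = (-0.7434, -0.6688)
n_1 = (+0.6435, -0.7654)
n_2 = (+0.9979, -0.0640)
n_3 = (+0.7719, +0.6357)
n_4 = (-0.1482, +0.9890)
n_5 = (-0.8775, +0.4795)
  (0,1): δ = 91.92°  ·
  (0,2): δ = 45.65°  ✓
  (0,3): δ = 2.50°  ✓
  (0,4): δ = 56.55°  ✓
  (0,5): δ = 109.37°  ·
  (1,2): δ = 133.72°  ·
  (1,3): δ = 90.58°  ·
  (1,4): δ = 31.53°  ✓
  (1,5): δ = 21.29°  ✓
  (2,3): δ = 136.86°  ·
  (2,4): δ = 77.81°  ·
  (2,5): δ = 24.98°  ✓
  (3,4): δ = 120.95°  ·
  (3,5): δ = 68.12°  ·
  (4,5): δ = 127.17°  ·
antipodal pairs: 6

count = 6; pairs: (0,2), (0,3), (0,4), (1,4), (1,5), (2,5)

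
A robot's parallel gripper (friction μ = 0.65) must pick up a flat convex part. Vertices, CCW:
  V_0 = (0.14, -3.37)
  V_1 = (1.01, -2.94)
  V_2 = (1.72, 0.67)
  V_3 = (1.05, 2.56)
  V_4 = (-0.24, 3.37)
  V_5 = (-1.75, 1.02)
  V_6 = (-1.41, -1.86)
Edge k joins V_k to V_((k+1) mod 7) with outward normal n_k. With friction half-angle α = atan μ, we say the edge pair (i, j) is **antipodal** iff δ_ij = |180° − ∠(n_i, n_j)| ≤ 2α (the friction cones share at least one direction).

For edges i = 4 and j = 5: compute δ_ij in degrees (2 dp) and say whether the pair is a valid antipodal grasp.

α = atan 0.65 = 33.02°;  2α = 66.05°
edge 4: e_4 = (-1.51, -2.35);  n_4 = (-0.8413, +0.5406)
edge 5: e_5 = (+0.34, -2.88);  n_5 = (-0.9931, -0.1172)
∠(n_4, n_5) = 39.46°
δ = |180° − 39.46°| = 140.54°
140.54° > 2α = 66.05°  →  invalid

δ = 140.54°, invalid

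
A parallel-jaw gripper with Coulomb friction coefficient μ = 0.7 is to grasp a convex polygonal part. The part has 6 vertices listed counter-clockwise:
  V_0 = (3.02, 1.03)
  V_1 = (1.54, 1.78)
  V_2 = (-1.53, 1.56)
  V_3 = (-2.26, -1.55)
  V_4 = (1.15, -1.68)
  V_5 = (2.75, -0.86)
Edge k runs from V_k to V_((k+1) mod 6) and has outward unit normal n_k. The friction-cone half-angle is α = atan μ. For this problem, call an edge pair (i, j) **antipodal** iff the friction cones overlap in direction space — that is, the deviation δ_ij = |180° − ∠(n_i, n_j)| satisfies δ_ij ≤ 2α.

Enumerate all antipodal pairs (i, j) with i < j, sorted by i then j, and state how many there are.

count = 6; pairs: (0,3), (0,4), (1,3), (1,4), (2,4), (2,5)

α = atan 0.7 = 34.99°;  2α = 69.98°
n_0 = (+0.4520, +0.8920)
n_1 = (-0.0715, +0.9974)
n_2 = (-0.9735, +0.2285)
n_3 = (-0.0381, -0.9993)
n_4 = (+0.4561, -0.8899)
n_5 = (+0.9899, -0.1414)
  (0,1): δ = 149.03°  ·
  (0,2): δ = 76.34°  ·
  (0,3): δ = 24.69°  ✓
  (0,4): δ = 54.01°  ✓
  (0,5): δ = 108.74°  ·
  (1,2): δ = 107.31°  ·
  (1,3): δ = 6.28°  ✓
  (1,4): δ = 23.04°  ✓
  (1,5): δ = 77.77°  ·
  (2,3): δ = 78.97°  ·
  (2,4): δ = 49.66°  ✓
  (2,5): δ = 5.08°  ✓
  (3,4): δ = 150.68°  ·
  (3,5): δ = 95.95°  ·
  (4,5): δ = 125.27°  ·
antipodal pairs: 6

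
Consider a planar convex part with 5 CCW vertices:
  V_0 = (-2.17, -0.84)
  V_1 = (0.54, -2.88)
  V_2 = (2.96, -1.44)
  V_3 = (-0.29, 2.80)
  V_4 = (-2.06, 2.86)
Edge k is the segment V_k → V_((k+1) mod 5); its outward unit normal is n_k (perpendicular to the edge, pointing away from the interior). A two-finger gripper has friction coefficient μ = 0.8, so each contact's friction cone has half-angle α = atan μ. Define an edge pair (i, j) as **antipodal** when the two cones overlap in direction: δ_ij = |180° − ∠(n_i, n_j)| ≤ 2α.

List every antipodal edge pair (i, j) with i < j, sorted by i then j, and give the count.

α = atan 0.8 = 38.66°;  2α = 77.32°
n_0 = (-0.6014, -0.7989)
n_1 = (+0.5114, -0.8594)
n_2 = (+0.7937, +0.6084)
n_3 = (+0.0339, +0.9994)
n_4 = (-0.9996, +0.0297)
  (0,1): δ = 112.27°  ·
  (0,2): δ = 15.56°  ✓
  (0,3): δ = 35.03°  ✓
  (0,4): δ = 125.27°  ·
  (1,2): δ = 83.28°  ·
  (1,3): δ = 32.70°  ✓
  (1,4): δ = 57.54°  ✓
  (2,3): δ = 129.41°  ·
  (2,4): δ = 39.17°  ✓
  (3,4): δ = 89.76°  ·
antipodal pairs: 5

count = 5; pairs: (0,2), (0,3), (1,3), (1,4), (2,4)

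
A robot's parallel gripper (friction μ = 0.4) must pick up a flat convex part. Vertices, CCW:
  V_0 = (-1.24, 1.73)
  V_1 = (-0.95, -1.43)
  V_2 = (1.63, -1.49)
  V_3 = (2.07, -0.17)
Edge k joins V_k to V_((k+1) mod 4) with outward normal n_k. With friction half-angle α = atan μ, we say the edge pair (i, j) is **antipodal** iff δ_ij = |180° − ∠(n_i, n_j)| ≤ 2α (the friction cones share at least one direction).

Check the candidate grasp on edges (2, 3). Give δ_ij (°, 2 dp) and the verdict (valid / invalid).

α = atan 0.4 = 21.80°;  2α = 43.60°
edge 2: e_2 = (+0.44, +1.32);  n_2 = (+0.9487, -0.3162)
edge 3: e_3 = (-3.31, +1.90);  n_3 = (+0.4978, +0.8673)
∠(n_2, n_3) = 78.58°
δ = |180° − 78.58°| = 101.42°
101.42° > 2α = 43.60°  →  invalid

δ = 101.42°, invalid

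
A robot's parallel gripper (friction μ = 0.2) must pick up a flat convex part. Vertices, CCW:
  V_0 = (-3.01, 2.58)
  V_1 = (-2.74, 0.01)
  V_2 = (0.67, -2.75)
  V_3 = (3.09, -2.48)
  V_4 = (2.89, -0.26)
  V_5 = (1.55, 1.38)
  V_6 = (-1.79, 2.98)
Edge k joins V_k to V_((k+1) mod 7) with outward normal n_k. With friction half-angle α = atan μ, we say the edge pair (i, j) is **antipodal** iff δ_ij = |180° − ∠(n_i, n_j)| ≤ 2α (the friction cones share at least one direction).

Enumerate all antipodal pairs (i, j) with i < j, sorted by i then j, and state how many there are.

count = 4; pairs: (0,3), (1,4), (1,5), (2,6)

α = atan 0.2 = 11.31°;  2α = 22.62°
n_0 = (-0.9945, -0.1045)
n_1 = (-0.6291, -0.7773)
n_2 = (+0.1109, -0.9938)
n_3 = (+0.9960, +0.0897)
n_4 = (+0.7744, +0.6327)
n_5 = (+0.4320, +0.9019)
n_6 = (-0.3116, +0.9502)
  (0,1): δ = 134.98°  ·
  (0,2): δ = 89.63°  ·
  (0,3): δ = 0.85°  ✓
  (0,4): δ = 33.25°  ·
  (0,5): δ = 58.41°  ·
  (0,6): δ = 102.16°  ·
  (1,2): δ = 134.65°  ·
  (1,3): δ = 45.87°  ·
  (1,4): δ = 11.76°  ✓
  (1,5): δ = 13.39°  ✓
  (1,6): δ = 57.14°  ·
  (2,3): δ = 91.22°  ·
  (2,4): δ = 57.11°  ·
  (2,5): δ = 31.96°  ·
  (2,6): δ = 11.79°  ✓
  (3,4): δ = 145.90°  ·
  (3,5): δ = 120.74°  ·
  (3,6): δ = 77.00°  ·
  (4,5): δ = 154.85°  ·
  (4,6): δ = 111.10°  ·
  (5,6): δ = 136.25°  ·
antipodal pairs: 4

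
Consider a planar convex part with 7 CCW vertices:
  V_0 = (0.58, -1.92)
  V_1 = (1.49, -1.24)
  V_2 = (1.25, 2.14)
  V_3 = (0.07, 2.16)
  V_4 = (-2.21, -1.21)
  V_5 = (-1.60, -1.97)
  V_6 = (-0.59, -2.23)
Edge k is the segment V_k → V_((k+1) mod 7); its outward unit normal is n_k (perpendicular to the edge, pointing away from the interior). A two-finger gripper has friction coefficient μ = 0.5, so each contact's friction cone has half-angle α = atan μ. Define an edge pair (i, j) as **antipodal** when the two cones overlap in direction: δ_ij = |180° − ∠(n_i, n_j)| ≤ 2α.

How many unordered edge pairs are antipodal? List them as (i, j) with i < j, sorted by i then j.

α = atan 0.5 = 26.57°;  2α = 53.13°
n_0 = (+0.5986, -0.8011)
n_1 = (+0.9975, +0.0708)
n_2 = (+0.0169, +0.9999)
n_3 = (-0.8282, +0.5604)
n_4 = (-0.7799, -0.6259)
n_5 = (-0.2493, -0.9684)
n_6 = (+0.2561, -0.9666)
  (0,1): δ = 122.71°  ·
  (0,2): δ = 37.74°  ✓
  (0,3): δ = 19.15°  ✓
  (0,4): δ = 91.98°  ·
  (0,5): δ = 128.80°  ·
  (0,6): δ = 158.07°  ·
  (1,2): δ = 95.03°  ·
  (1,3): δ = 38.14°  ✓
  (1,4): δ = 34.69°  ✓
  (1,5): δ = 71.50°  ·
  (1,6): δ = 100.78°  ·
  (2,3): δ = 123.11°  ·
  (2,4): δ = 50.28°  ✓
  (2,5): δ = 13.46°  ✓
  (2,6): δ = 15.81°  ✓
  (3,4): δ = 107.17°  ·
  (3,5): δ = 70.36°  ·
  (3,6): δ = 41.08°  ✓
  (4,5): δ = 143.19°  ·
  (4,6): δ = 113.91°  ·
  (5,6): δ = 150.72°  ·
antipodal pairs: 8

count = 8; pairs: (0,2), (0,3), (1,3), (1,4), (2,4), (2,5), (2,6), (3,6)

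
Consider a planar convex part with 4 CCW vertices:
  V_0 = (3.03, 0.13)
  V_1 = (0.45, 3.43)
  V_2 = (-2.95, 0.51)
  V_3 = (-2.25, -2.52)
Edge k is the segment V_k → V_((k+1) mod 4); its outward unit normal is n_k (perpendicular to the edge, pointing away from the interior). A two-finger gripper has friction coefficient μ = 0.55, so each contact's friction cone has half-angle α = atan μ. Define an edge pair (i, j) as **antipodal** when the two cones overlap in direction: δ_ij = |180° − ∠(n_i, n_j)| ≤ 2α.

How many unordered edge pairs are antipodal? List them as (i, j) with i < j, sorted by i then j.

α = atan 0.55 = 28.81°;  2α = 57.62°
n_0 = (+0.7878, +0.6159)
n_1 = (-0.6515, +0.7586)
n_2 = (-0.9743, -0.2251)
n_3 = (+0.4486, -0.8937)
  (0,1): δ = 87.36°  ·
  (0,2): δ = 25.01°  ✓
  (0,3): δ = 78.63°  ·
  (1,2): δ = 117.65°  ·
  (1,3): δ = 14.00°  ✓
  (2,3): δ = 76.36°  ·
antipodal pairs: 2

count = 2; pairs: (0,2), (1,3)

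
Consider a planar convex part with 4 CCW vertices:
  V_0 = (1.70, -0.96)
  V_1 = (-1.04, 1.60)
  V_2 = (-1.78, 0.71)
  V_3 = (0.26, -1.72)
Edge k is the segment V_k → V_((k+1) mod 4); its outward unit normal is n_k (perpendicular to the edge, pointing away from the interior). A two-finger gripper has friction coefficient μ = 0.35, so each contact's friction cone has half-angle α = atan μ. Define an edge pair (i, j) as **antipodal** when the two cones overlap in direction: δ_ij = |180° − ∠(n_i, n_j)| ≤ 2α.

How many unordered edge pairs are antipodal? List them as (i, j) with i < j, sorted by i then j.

α = atan 0.35 = 19.29°;  2α = 38.58°
n_0 = (+0.6827, +0.7307)
n_1 = (-0.7689, +0.6393)
n_2 = (-0.7659, -0.6430)
n_3 = (+0.4668, -0.8844)
  (0,1): δ = 86.69°  ·
  (0,2): δ = 6.93°  ✓
  (0,3): δ = 70.88°  ·
  (1,2): δ = 100.24°  ·
  (1,3): δ = 22.43°  ✓
  (2,3): δ = 102.19°  ·
antipodal pairs: 2

count = 2; pairs: (0,2), (1,3)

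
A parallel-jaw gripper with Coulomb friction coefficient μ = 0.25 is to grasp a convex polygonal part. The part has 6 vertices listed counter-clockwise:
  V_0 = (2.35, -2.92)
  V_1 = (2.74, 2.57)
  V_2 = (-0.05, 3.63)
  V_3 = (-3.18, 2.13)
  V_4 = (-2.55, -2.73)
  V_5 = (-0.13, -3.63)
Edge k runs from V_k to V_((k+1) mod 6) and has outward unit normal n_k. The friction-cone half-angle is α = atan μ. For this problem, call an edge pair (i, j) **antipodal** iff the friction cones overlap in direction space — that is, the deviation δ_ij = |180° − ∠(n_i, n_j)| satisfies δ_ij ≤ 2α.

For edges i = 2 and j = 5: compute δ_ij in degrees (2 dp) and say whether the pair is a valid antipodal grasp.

δ = 9.63°, valid

α = atan 0.25 = 14.04°;  2α = 28.07°
edge 2: e_2 = (-3.13, -1.50);  n_2 = (-0.4322, +0.9018)
edge 5: e_5 = (+2.48, +0.71);  n_5 = (+0.2752, -0.9614)
∠(n_2, n_5) = 170.37°
δ = |180° − 170.37°| = 9.63°
9.63° ≤ 2α = 28.07°  →  valid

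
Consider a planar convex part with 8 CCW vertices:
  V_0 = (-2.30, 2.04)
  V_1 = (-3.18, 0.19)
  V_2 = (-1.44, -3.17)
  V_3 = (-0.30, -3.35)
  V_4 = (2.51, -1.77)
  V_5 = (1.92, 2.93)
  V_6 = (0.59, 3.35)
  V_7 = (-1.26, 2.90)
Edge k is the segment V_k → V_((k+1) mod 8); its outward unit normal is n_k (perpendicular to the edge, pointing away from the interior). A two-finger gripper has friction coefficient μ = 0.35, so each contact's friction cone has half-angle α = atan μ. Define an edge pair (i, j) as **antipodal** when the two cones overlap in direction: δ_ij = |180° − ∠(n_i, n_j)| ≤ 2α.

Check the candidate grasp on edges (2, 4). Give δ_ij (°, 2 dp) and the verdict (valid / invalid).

α = atan 0.35 = 19.29°;  2α = 38.58°
edge 2: e_2 = (+1.14, -0.18);  n_2 = (-0.1560, -0.9878)
edge 4: e_4 = (-0.59, +4.70);  n_4 = (+0.9922, +0.1246)
∠(n_2, n_4) = 106.13°
δ = |180° − 106.13°| = 73.87°
73.87° > 2α = 38.58°  →  invalid

δ = 73.87°, invalid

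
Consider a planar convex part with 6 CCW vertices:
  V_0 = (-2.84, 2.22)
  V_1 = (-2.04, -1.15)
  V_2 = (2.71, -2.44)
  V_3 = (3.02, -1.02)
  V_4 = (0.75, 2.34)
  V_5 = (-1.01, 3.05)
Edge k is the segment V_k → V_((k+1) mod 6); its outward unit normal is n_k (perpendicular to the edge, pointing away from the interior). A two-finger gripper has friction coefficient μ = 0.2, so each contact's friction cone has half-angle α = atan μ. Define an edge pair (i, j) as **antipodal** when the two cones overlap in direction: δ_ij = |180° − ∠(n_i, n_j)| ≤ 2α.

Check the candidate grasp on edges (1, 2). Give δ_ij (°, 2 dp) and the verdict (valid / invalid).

α = atan 0.2 = 11.31°;  2α = 22.62°
edge 1: e_1 = (+4.75, -1.29);  n_1 = (-0.2621, -0.9650)
edge 2: e_2 = (+0.31, +1.42);  n_2 = (+0.9770, -0.2133)
∠(n_1, n_2) = 92.88°
δ = |180° − 92.88°| = 87.12°
87.12° > 2α = 22.62°  →  invalid

δ = 87.12°, invalid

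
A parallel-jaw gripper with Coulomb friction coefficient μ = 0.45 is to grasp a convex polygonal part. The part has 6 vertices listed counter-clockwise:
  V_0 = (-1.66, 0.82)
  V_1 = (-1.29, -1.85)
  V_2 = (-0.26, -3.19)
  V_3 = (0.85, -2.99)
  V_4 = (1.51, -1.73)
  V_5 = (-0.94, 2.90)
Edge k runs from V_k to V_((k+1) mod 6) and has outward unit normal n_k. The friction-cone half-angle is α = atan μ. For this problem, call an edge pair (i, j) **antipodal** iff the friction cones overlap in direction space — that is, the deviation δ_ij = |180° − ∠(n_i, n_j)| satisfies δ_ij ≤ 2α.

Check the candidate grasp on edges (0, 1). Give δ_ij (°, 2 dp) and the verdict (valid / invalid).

δ = 150.34°, invalid

α = atan 0.45 = 24.23°;  2α = 48.46°
edge 0: e_0 = (+0.37, -2.67);  n_0 = (-0.9905, -0.1373)
edge 1: e_1 = (+1.03, -1.34);  n_1 = (-0.7928, -0.6094)
∠(n_0, n_1) = 29.66°
δ = |180° − 29.66°| = 150.34°
150.34° > 2α = 48.46°  →  invalid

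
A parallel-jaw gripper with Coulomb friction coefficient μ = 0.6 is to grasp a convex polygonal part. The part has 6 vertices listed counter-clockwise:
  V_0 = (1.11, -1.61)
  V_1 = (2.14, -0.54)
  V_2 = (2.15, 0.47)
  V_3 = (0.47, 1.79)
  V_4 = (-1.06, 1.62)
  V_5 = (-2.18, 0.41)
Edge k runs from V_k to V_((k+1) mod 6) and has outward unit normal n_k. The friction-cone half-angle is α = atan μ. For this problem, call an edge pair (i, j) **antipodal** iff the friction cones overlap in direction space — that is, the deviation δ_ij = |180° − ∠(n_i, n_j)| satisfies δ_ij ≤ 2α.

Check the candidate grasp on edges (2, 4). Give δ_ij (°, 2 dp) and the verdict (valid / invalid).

α = atan 0.6 = 30.96°;  2α = 61.93°
edge 2: e_2 = (-1.68, +1.32);  n_2 = (+0.6178, +0.7863)
edge 4: e_4 = (-1.12, -1.21);  n_4 = (-0.7339, +0.6793)
∠(n_2, n_4) = 85.37°
δ = |180° − 85.37°| = 94.63°
94.63° > 2α = 61.93°  →  invalid

δ = 94.63°, invalid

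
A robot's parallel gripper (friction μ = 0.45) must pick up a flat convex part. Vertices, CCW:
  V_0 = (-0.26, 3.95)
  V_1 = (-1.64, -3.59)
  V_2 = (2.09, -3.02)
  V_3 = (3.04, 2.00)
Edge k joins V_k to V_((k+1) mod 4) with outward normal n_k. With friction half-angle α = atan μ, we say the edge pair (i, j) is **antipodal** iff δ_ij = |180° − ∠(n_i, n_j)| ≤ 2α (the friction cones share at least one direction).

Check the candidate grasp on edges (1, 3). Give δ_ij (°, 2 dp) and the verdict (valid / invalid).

δ = 39.27°, valid

α = atan 0.45 = 24.23°;  2α = 48.46°
edge 1: e_1 = (+3.73, +0.57);  n_1 = (+0.1511, -0.9885)
edge 3: e_3 = (-3.30, +1.95);  n_3 = (+0.5087, +0.8609)
∠(n_1, n_3) = 140.73°
δ = |180° − 140.73°| = 39.27°
39.27° ≤ 2α = 48.46°  →  valid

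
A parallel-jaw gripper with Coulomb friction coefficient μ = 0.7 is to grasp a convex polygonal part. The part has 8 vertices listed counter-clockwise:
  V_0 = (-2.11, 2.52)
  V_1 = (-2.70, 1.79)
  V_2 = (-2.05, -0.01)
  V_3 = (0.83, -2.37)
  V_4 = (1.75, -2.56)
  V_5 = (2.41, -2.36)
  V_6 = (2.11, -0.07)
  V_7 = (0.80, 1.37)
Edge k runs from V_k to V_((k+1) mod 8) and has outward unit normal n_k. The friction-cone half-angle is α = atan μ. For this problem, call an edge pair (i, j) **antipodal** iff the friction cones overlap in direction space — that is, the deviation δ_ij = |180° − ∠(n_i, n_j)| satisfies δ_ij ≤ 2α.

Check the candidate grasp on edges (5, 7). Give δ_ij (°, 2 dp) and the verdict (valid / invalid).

δ = 119.03°, invalid

α = atan 0.7 = 34.99°;  2α = 69.98°
edge 5: e_5 = (-0.30, +2.29);  n_5 = (+0.9915, +0.1299)
edge 7: e_7 = (-2.91, +1.15);  n_7 = (+0.3675, +0.9300)
∠(n_5, n_7) = 60.97°
δ = |180° − 60.97°| = 119.03°
119.03° > 2α = 69.98°  →  invalid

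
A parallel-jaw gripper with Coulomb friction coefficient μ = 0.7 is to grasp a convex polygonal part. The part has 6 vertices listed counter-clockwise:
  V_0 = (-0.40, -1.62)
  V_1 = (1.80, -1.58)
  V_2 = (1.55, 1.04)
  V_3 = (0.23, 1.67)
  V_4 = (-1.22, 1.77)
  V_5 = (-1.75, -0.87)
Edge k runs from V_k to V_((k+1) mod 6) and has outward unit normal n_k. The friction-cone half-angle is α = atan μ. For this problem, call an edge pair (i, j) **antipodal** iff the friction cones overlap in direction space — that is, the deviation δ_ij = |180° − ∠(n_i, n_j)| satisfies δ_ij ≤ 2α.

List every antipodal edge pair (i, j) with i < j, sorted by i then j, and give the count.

count = 6; pairs: (0,2), (0,3), (1,4), (1,5), (2,5), (3,5)

α = atan 0.7 = 34.99°;  2α = 69.98°
n_0 = (+0.0182, -0.9998)
n_1 = (+0.9955, +0.0950)
n_2 = (+0.4307, +0.9025)
n_3 = (+0.0688, +0.9976)
n_4 = (-0.9804, +0.1968)
n_5 = (-0.4856, -0.8742)
  (0,1): δ = 85.59°  ·
  (0,2): δ = 26.56°  ✓
  (0,3): δ = 4.99°  ✓
  (0,4): δ = 77.61°  ·
  (0,5): δ = 149.90°  ·
  (1,2): δ = 120.96°  ·
  (1,3): δ = 99.40°  ·
  (1,4): δ = 16.80°  ✓
  (1,5): δ = 55.49°  ✓
  (2,3): δ = 158.43°  ·
  (2,4): δ = 75.84°  ·
  (2,5): δ = 3.54°  ✓
  (3,4): δ = 97.41°  ·
  (3,5): δ = 25.11°  ✓
  (4,5): δ = 107.70°  ·
antipodal pairs: 6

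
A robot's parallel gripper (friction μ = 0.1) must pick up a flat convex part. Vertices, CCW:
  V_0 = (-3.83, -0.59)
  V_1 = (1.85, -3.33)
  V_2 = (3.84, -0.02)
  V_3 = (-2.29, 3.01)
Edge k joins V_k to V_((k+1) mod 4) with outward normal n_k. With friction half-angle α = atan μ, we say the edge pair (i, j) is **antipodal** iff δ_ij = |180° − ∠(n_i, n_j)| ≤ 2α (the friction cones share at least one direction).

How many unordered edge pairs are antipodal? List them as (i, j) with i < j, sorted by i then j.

count = 2; pairs: (0,2), (1,3)

α = atan 0.1 = 5.71°;  2α = 11.42°
n_0 = (-0.4345, -0.9007)
n_1 = (+0.8570, -0.5153)
n_2 = (+0.4431, +0.8965)
n_3 = (-0.9194, +0.3933)
  (0,1): δ = 95.26°  ·
  (0,2): δ = 0.55°  ✓
  (0,3): δ = 92.59°  ·
  (1,2): δ = 85.29°  ·
  (1,3): δ = 7.85°  ✓
  (2,3): δ = 86.86°  ·
antipodal pairs: 2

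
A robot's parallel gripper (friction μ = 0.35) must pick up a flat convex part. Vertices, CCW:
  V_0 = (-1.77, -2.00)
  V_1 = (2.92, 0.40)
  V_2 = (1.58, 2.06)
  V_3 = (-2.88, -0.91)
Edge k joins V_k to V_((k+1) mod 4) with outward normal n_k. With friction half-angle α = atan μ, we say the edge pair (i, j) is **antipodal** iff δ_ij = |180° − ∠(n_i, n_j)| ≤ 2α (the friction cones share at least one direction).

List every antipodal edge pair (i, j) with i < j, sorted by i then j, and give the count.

count = 2; pairs: (0,2), (1,3)

α = atan 0.35 = 19.29°;  2α = 38.58°
n_0 = (+0.4555, -0.8902)
n_1 = (+0.7781, +0.6281)
n_2 = (-0.5543, +0.8323)
n_3 = (-0.7006, -0.7135)
  (0,1): δ = 78.19°  ·
  (0,2): δ = 6.56°  ✓
  (0,3): δ = 108.42°  ·
  (1,2): δ = 95.25°  ·
  (1,3): δ = 6.61°  ✓
  (2,3): δ = 78.14°  ·
antipodal pairs: 2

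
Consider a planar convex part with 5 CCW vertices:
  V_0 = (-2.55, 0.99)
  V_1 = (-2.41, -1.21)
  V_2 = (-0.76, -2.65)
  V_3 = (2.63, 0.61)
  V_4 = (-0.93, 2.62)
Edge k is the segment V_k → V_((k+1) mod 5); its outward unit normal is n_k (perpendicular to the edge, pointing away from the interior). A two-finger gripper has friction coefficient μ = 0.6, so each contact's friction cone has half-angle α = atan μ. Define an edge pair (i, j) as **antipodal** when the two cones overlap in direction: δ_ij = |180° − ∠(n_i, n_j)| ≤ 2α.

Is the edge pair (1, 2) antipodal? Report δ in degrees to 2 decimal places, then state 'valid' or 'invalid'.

α = atan 0.6 = 30.96°;  2α = 61.93°
edge 1: e_1 = (+1.65, -1.44);  n_1 = (-0.6575, -0.7534)
edge 2: e_2 = (+3.39, +3.26);  n_2 = (+0.6932, -0.7208)
∠(n_1, n_2) = 84.99°
δ = |180° − 84.99°| = 95.01°
95.01° > 2α = 61.93°  →  invalid

δ = 95.01°, invalid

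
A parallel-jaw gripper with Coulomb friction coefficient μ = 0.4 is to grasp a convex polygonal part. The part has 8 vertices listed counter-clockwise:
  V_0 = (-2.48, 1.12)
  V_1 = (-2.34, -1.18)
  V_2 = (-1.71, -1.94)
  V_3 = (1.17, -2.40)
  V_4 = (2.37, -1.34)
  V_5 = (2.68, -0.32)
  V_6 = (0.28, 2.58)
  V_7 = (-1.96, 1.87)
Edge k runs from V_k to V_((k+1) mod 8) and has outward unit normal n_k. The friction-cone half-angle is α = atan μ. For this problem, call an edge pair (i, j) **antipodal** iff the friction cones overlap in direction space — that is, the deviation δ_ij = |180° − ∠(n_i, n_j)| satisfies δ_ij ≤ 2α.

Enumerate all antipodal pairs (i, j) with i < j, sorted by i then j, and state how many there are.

α = atan 0.4 = 21.80°;  2α = 43.60°
n_0 = (-0.9982, -0.0608)
n_1 = (-0.7699, -0.6382)
n_2 = (-0.1577, -0.9875)
n_3 = (+0.6620, -0.7495)
n_4 = (+0.9568, -0.2908)
n_5 = (+0.7704, +0.6376)
n_6 = (-0.3021, +0.9533)
n_7 = (-0.8218, +0.5698)
  (0,1): δ = 143.83°  ·
  (0,2): δ = 102.56°  ·
  (0,3): δ = 52.03°  ·
  (0,4): δ = 20.39°  ✓
  (0,5): δ = 36.13°  ✓
  (0,6): δ = 104.10°  ·
  (0,7): δ = 141.78°  ·
  (1,2): δ = 138.73°  ·
  (1,3): δ = 88.20°  ·
  (1,4): δ = 56.56°  ·
  (1,5): δ = 0.05°  ✓
  (1,6): δ = 67.93°  ·
  (1,7): δ = 105.61°  ·
  (2,3): δ = 129.47°  ·
  (2,4): δ = 97.83°  ·
  (2,5): δ = 41.31°  ✓
  (2,6): δ = 26.66°  ✓
  (2,7): δ = 64.34°  ·
  (3,4): δ = 148.36°  ·
  (3,5): δ = 91.84°  ·
  (3,6): δ = 23.87°  ✓
  (3,7): δ = 13.81°  ✓
  (4,5): δ = 123.48°  ·
  (4,6): δ = 55.51°  ·
  (4,7): δ = 17.83°  ✓
  (5,6): δ = 112.02°  ·
  (5,7): δ = 74.35°  ·
  (6,7): δ = 142.32°  ·
antipodal pairs: 8

count = 8; pairs: (0,4), (0,5), (1,5), (2,5), (2,6), (3,6), (3,7), (4,7)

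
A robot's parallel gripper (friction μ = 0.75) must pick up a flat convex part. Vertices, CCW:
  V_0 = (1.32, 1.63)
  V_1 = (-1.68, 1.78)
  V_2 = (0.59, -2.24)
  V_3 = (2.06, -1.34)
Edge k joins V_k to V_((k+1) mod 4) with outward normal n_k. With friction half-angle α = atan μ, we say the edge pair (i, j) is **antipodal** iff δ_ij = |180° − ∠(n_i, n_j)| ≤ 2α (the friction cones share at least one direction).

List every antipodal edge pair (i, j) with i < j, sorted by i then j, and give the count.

α = atan 0.75 = 36.87°;  2α = 73.74°
n_0 = (+0.0499, +0.9988)
n_1 = (-0.8708, -0.4917)
n_2 = (+0.5222, -0.8529)
n_3 = (+0.9703, +0.2418)
  (0,1): δ = 57.69°  ✓
  (0,2): δ = 34.34°  ✓
  (0,3): δ = 106.85°  ·
  (1,2): δ = 87.98°  ·
  (1,3): δ = 15.46°  ✓
  (2,3): δ = 107.49°  ·
antipodal pairs: 3

count = 3; pairs: (0,1), (0,2), (1,3)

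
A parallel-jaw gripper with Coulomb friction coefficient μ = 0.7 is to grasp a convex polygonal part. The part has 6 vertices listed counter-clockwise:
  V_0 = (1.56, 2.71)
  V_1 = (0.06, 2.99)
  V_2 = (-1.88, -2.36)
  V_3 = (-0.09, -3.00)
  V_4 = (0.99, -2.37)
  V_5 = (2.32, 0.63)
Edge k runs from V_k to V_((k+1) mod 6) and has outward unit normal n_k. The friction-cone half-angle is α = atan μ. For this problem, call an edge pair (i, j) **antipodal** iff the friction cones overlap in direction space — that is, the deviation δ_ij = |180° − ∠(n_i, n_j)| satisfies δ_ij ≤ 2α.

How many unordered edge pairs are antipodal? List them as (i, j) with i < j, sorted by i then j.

count = 6; pairs: (0,2), (0,3), (1,3), (1,4), (1,5), (2,5)

α = atan 0.7 = 34.99°;  2α = 69.98°
n_0 = (+0.1835, +0.9830)
n_1 = (-0.9401, +0.3409)
n_2 = (-0.3367, -0.9416)
n_3 = (+0.5039, -0.8638)
n_4 = (+0.9142, -0.4053)
n_5 = (+0.9393, +0.3432)
  (0,1): δ = 99.36°  ·
  (0,2): δ = 9.10°  ✓
  (0,3): δ = 40.83°  ✓
  (0,4): δ = 76.66°  ·
  (0,5): δ = 120.65°  ·
  (1,2): δ = 89.74°  ·
  (1,3): δ = 39.81°  ✓
  (1,4): δ = 3.98°  ✓
  (1,5): δ = 40.00°  ✓
  (2,3): δ = 130.07°  ·
  (2,4): δ = 94.24°  ·
  (2,5): δ = 50.25°  ✓
  (3,4): δ = 144.17°  ·
  (3,5): δ = 100.18°  ·
  (4,5): δ = 136.02°  ·
antipodal pairs: 6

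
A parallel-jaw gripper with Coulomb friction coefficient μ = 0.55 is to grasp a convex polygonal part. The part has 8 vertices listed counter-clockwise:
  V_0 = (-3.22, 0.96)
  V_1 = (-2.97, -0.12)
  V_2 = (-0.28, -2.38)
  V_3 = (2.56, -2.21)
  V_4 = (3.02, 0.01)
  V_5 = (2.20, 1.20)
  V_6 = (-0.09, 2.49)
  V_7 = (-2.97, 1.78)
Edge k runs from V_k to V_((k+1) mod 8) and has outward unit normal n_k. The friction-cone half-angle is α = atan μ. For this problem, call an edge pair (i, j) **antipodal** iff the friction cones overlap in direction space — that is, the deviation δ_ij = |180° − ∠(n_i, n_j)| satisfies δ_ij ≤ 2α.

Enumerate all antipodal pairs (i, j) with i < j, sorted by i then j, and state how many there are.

count = 10; pairs: (0,3), (0,4), (0,5), (1,4), (1,5), (1,6), (2,5), (2,6), (3,7), (4,7)

α = atan 0.55 = 28.81°;  2α = 57.62°
n_0 = (-0.9742, -0.2255)
n_1 = (-0.6433, -0.7656)
n_2 = (+0.0598, -0.9982)
n_3 = (+0.9792, -0.2029)
n_4 = (+0.8234, +0.5674)
n_5 = (+0.4908, +0.8713)
n_6 = (-0.2394, +0.9709)
n_7 = (-0.9565, +0.2916)
  (0,1): δ = 143.07°  ·
  (0,2): δ = 99.61°  ·
  (0,3): δ = 24.74°  ✓
  (0,4): δ = 21.54°  ✓
  (0,5): δ = 47.57°  ✓
  (0,6): δ = 90.82°  ·
  (0,7): δ = 150.01°  ·
  (1,2): δ = 136.54°  ·
  (1,3): δ = 61.67°  ·
  (1,4): δ = 15.39°  ✓
  (1,5): δ = 10.64°  ✓
  (1,6): δ = 53.88°  ✓
  (1,7): δ = 113.08°  ·
  (2,3): δ = 105.13°  ·
  (2,4): δ = 58.86°  ·
  (2,5): δ = 32.82°  ✓
  (2,6): δ = 10.42°  ✓
  (2,7): δ = 69.62°  ·
  (3,4): δ = 133.72°  ·
  (3,5): δ = 107.69°  ·
  (3,6): δ = 64.44°  ·
  (3,7): δ = 5.25°  ✓
  (4,5): δ = 153.96°  ·
  (4,6): δ = 110.72°  ·
  (4,7): δ = 51.53°  ✓
  (5,6): δ = 136.76°  ·
  (5,7): δ = 77.56°  ·
  (6,7): δ = 120.80°  ·
antipodal pairs: 10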